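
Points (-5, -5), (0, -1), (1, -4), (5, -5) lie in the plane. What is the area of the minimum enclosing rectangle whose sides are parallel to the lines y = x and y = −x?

In coordinates u = x + y, v = x − y the rectangle is axis-aligned; the map (x,y)→(u,v) scales areas by 2.
u-values: -10, -1, -3, 0; range = 0 − (-10) = 10.
v-values: 0, 1, 5, 10; range = 10 − 0 = 10.
Area = (10 × 10) / 2 = 50.

50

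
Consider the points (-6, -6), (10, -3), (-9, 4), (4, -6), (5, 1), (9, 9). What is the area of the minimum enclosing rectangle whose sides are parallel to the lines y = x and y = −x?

390

In coordinates u = x + y, v = x − y the rectangle is axis-aligned; the map (x,y)→(u,v) scales areas by 2.
u-values: -12, 7, -5, -2, 6, 18; range = 18 − (-12) = 30.
v-values: 0, 13, -13, 10, 4, 0; range = 13 − (-13) = 26.
Area = (30 × 26) / 2 = 390.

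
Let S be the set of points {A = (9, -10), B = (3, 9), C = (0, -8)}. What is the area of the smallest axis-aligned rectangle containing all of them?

171

x ranges over [0, 9], width 9.
y ranges over [-10, 9], height 19.
Area = 9 × 19 = 171.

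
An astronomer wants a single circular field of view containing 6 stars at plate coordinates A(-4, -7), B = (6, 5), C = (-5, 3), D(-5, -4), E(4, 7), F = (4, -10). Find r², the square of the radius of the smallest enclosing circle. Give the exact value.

12125/162

A smallest enclosing disk is always determined by at most three of the input points on its boundary.
The minimum enclosing circle is determined by three boundary points: C, E, F.
Their circumcentre is (43/18, -1.5) with r² = 12125/162.
The farthest remaining point A is at distance² 11513/162 ≤ 12125/162.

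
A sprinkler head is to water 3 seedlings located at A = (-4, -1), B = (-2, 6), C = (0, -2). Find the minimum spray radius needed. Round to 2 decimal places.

4.13

Side lengths²: AB² = 53, AC² = 17, BC² = 68.
Since BC² = 68 < 53 + 17 = 70, the triangle is acute, so the smallest enclosing circle is the circumcircle.
Circumcentre = (-17/15, 59/30), r² = 15317/900.
r = √(15317/900) ≈ 4.13.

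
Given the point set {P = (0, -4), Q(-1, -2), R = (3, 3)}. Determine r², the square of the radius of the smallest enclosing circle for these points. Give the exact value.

14.5

Side lengths²: PQ² = 5, PR² = 58, QR² = 41.
Since PR² = 58 ≥ 41 + 5 = 46, the angle opposite PR is not acute, so the smallest enclosing circle has PR as diameter.
Centre = midpoint of PR = (1.5, -0.5), r² = 58/4 = 14.5.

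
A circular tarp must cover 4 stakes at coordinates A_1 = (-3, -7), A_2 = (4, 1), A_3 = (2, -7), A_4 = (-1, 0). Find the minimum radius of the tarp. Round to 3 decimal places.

5.315

A smallest enclosing disk is always determined by at most three of the input points on its boundary.
The farthest pair is A_1–A_2 with squared distance 113. The circle on this segment as diameter has centre (0.5, -3) and r² = 113/4 = 28.25.
Check A_3: distance² to centre = 18.25 ≤ 28.25, so it lies inside.
All remaining points lie in this disk, and no smaller disk contains both endpoints, so this is the minimum enclosing circle.
r = √(28.25) ≈ 5.315.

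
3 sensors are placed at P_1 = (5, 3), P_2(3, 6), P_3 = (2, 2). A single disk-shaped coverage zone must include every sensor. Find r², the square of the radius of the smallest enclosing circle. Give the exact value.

Side lengths²: P_1P_2² = 13, P_1P_3² = 10, P_2P_3² = 17.
Since P_2P_3² = 17 < 13 + 10 = 23, the triangle is acute, so the smallest enclosing circle is the circumcircle.
Circumcentre = (67/22, 85/22), r² = 1105/242.

1105/242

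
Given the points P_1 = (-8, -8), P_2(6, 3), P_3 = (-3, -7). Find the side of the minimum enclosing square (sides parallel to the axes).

The bounding box has width 14 and height 11.
An axis-aligned square enclosing the set must have side ≥ max(width, height).
So the minimum side is max(14, 11) = 14.

14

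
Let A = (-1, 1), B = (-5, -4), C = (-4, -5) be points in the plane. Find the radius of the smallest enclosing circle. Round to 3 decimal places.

Side lengths²: AB² = 41, AC² = 45, BC² = 2.
Since AC² = 45 ≥ 41 + 2 = 43, the angle opposite AC is not acute, so the smallest enclosing circle has AC as diameter.
Centre = midpoint of AC = (-2.5, -2), r² = 45/4 = 11.25.
r = √(11.25) ≈ 3.354.

3.354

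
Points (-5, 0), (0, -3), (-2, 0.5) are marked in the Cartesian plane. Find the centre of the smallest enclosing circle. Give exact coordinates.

(-2.5, -1.5)

Call the three points A, B, C in the order given.
Side lengths²: AB² = 34, AC² = 9.25, BC² = 16.25.
Since AB² = 34 ≥ 16.25 + 9.25 = 25.5, the angle opposite AB is not acute, so the smallest enclosing circle has AB as diameter.
Centre = midpoint of AB = (-2.5, -1.5), r² = 34/4 = 8.5.
Centre = (-2.5, -1.5).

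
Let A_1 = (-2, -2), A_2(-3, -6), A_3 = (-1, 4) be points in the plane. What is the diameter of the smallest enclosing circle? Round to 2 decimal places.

Side lengths²: A_1A_2² = 17, A_1A_3² = 37, A_2A_3² = 104.
Since A_2A_3² = 104 ≥ 37 + 17 = 54, the angle opposite A_2A_3 is not acute, so the smallest enclosing circle has A_2A_3 as diameter.
Centre = midpoint of A_2A_3 = (-2, -1), r² = 104/4 = 26.
Diameter = 2r = 2√26 ≈ 10.20.

10.20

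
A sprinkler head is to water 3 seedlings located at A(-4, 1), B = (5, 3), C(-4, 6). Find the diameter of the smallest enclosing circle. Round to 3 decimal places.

9.718

Side lengths²: AB² = 85, AC² = 25, BC² = 90.
Since BC² = 90 < 85 + 25 = 110, the triangle is acute, so the smallest enclosing circle is the circumcircle.
Circumcentre = (1/6, 3.5), r² = 425/18.
Diameter = 2r = 2√(425/18) ≈ 9.718.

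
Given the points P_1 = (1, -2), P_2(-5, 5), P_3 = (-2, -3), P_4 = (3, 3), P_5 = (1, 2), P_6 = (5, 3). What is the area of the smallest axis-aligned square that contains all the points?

100

The bounding box has width 10 and height 8.
An axis-aligned square enclosing the set must have side ≥ max(width, height).
So the minimum side is max(10, 8) = 10.
Area = 10² = 100.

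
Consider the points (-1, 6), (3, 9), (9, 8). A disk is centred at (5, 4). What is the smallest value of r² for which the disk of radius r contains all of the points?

The required radius is the distance from (5, 4) to the farthest point.
Squared distances: 40, 29, 32.
Maximum is 40, attained at (-1, 6).

40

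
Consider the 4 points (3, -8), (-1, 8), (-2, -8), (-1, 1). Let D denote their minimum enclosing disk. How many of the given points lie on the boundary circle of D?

3

By Welzl's lemma the MEC is supported by two points (diametrically opposite) or three points (on a circumcircle).
The minimum enclosing circle is determined by three boundary points: (3, -8), (-1, 8), (-2, -8).
Their circumcentre is (0.5, -0.125) with r² = 68.265625.
The farthest remaining point (-1, 1) is at distance² 3.515625 ≤ 68.265625.
The points at distance exactly r from the centre are (3, -8), (-1, 8), (-2, -8) — 3 points.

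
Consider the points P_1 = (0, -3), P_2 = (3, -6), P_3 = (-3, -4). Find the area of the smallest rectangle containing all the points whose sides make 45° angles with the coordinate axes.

In coordinates u = x + y, v = x − y the rectangle is axis-aligned; the map (x,y)→(u,v) scales areas by 2.
u-values: -3, -3, -7; range = -3 − (-7) = 4.
v-values: 3, 9, 1; range = 9 − 1 = 8.
Area = (4 × 8) / 2 = 16.

16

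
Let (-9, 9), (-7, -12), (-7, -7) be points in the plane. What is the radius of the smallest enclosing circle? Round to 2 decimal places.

10.55

Call the three points A, B, C in the order given.
Side lengths²: AB² = 445, AC² = 260, BC² = 25.
Since AB² = 445 ≥ 260 + 25 = 285, the angle opposite AB is not acute, so the smallest enclosing circle has AB as diameter.
Centre = midpoint of AB = (-8, -1.5), r² = 445/4 = 111.25.
r = √(111.25) ≈ 10.55.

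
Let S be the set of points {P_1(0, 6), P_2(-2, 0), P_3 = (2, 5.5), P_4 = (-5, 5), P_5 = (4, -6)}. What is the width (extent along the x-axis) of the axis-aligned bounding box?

9

max x = 4, min x = -5, so width = 9.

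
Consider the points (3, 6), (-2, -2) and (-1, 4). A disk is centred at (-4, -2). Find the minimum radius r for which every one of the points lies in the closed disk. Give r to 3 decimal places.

10.630

The required radius is the distance from (-4, -2) to the farthest point.
Squared distances: 113, 4, 45.
Maximum is 113, attained at (3, 6).
r = √113 ≈ 10.630.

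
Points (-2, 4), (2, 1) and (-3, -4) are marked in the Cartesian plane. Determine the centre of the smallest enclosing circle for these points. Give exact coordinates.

Call the three points A, B, C in the order given.
Side lengths²: AB² = 25, AC² = 65, BC² = 50.
Since AC² = 65 < 50 + 25 = 75, the triangle is acute, so the smallest enclosing circle is the circumcircle.
Circumcentre = (-27/14, -1/14), r² = 1625/98.
Centre = (-27/14, -1/14).

(-27/14, -1/14)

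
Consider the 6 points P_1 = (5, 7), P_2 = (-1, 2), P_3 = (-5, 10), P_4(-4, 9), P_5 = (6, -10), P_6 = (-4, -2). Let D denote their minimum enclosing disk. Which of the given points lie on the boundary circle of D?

P_3, P_5

By Welzl's lemma the MEC is supported by two points (diametrically opposite) or three points (on a circumcircle).
The farthest pair is P_3–P_5 with squared distance 521. The circle on this segment as diameter has centre (0.5, 0) and r² = 521/4 = 130.25.
Check P_1: distance² to centre = 69.25 ≤ 130.25, so it lies inside.
All remaining points lie in this disk, and no smaller disk contains both endpoints, so this is the minimum enclosing circle.
The points at distance exactly r from the centre are P_3, P_5 — 2 points.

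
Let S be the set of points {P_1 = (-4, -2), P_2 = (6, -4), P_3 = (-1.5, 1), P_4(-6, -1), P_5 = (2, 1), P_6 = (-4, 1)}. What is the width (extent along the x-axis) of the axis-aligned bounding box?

max x = 6, min x = -6, so width = 12.

12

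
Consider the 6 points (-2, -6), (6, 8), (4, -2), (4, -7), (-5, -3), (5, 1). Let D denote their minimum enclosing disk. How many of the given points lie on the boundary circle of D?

A smallest enclosing disk is always determined by at most three of the input points on its boundary.
The minimum enclosing circle is determined by three boundary points: (6, 8), (4, -7), (-5, -3).
Their circumcentre is (55/26, 23/26) with r² = 22213/338.
The farthest remaining point (-2, -6) is at distance² 21745/338 ≤ 22213/338.
The points at distance exactly r from the centre are (6, 8), (4, -7), (-5, -3) — 3 points.

3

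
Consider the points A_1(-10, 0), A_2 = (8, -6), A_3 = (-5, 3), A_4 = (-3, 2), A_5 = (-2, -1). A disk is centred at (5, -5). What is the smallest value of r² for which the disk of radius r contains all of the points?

250

The required radius is the distance from (5, -5) to the farthest point.
Squared distances: 250, 10, 164, 113, 65.
Maximum is 250, attained at A_1.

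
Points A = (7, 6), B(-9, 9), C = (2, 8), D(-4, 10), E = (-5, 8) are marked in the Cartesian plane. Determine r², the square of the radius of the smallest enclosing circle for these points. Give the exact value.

By Welzl's lemma the MEC is supported by two points (diametrically opposite) or three points (on a circumcircle).
The farthest pair is A–B with squared distance 265. The circle on this segment as diameter has centre (-1, 7.5) and r² = 265/4 = 66.25.
Check C: distance² to centre = 9.25 ≤ 66.25, so it lies inside.
All remaining points lie in this disk, and no smaller disk contains both endpoints, so this is the minimum enclosing circle.

66.25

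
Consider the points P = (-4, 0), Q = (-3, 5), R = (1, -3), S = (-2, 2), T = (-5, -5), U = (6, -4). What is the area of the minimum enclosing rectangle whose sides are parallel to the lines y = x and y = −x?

In coordinates u = x + y, v = x − y the rectangle is axis-aligned; the map (x,y)→(u,v) scales areas by 2.
u-values: -4, 2, -2, 0, -10, 2; range = 2 − (-10) = 12.
v-values: -4, -8, 4, -4, 0, 10; range = 10 − (-8) = 18.
Area = (12 × 18) / 2 = 108.

108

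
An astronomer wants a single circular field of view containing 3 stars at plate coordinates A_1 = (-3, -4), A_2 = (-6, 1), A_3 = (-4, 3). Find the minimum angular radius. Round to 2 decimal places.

Side lengths²: A_1A_2² = 34, A_1A_3² = 50, A_2A_3² = 8.
Since A_1A_3² = 50 ≥ 34 + 8 = 42, the angle opposite A_1A_3 is not acute, so the smallest enclosing circle has A_1A_3 as diameter.
Centre = midpoint of A_1A_3 = (-3.5, -0.5), r² = 50/4 = 12.5.
r = √(12.5) ≈ 3.54.

3.54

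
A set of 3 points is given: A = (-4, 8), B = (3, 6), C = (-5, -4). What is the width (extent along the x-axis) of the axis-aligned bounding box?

max x = 3, min x = -5, so width = 8.

8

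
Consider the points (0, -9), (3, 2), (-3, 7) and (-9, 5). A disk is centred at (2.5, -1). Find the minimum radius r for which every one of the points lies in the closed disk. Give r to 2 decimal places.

12.97

The required radius is the distance from (2.5, -1) to the farthest point.
Squared distances: 70.25, 9.25, 94.25, 168.25.
Maximum is 168.25, attained at (-9, 5).
r = √(168.25) ≈ 12.97.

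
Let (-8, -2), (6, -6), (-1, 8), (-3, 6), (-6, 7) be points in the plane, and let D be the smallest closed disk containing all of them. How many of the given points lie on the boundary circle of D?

2

By Welzl's lemma the MEC is supported by two points (diametrically opposite) or three points (on a circumcircle).
The farthest pair is (6, -6)–(-6, 7) with squared distance 313. The circle on this segment as diameter has centre (0, 0.5) and r² = 313/4 = 78.25.
Check (-8, -2): distance² to centre = 70.25 ≤ 78.25, so it lies inside.
All remaining points lie in this disk, and no smaller disk contains both endpoints, so this is the minimum enclosing circle.
The points at distance exactly r from the centre are (6, -6), (-6, 7) — 2 points.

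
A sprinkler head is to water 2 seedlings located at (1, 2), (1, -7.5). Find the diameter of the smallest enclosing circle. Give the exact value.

9.5

The smallest circle enclosing two points has them as diameter endpoints.
Centre = midpoint = (1, -2.75); r² = |(1, 2)−(1, -7.5)|²/4 = 90.25/4 = 22.5625.
Diameter = 2r = 2√(22.5625) = 9.5.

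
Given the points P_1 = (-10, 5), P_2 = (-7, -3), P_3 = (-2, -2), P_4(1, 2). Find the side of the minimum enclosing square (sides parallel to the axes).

11

The bounding box has width 11 and height 8.
An axis-aligned square enclosing the set must have side ≥ max(width, height).
So the minimum side is max(11, 8) = 11.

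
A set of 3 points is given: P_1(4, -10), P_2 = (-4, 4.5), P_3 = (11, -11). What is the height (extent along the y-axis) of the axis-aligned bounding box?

15.5

max y = 4.5, min y = -11, so height = 15.5.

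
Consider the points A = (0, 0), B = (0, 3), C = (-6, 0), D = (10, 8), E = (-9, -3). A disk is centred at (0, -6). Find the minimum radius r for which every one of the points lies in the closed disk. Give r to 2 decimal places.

17.20

The required radius is the distance from (0, -6) to the farthest point.
Squared distances: 36, 81, 72, 296, 90.
Maximum is 296, attained at D.
r = √296 ≈ 17.20.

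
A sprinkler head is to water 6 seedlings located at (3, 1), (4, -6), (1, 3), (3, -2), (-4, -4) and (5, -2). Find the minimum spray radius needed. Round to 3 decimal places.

The minimum enclosing circle of a finite set is fixed by two of the points (as a diameter) or three (as a circumcircle).
The minimum enclosing circle is determined by three boundary points: (4, -6), (1, 3), (-4, -4).
Their circumcentre is (8/11, -23/11) with r² = 3145/121.
The farthest remaining point (5, -2) is at distance² 2210/121 ≤ 3145/121.
r = √(3145/121) ≈ 5.098.

5.098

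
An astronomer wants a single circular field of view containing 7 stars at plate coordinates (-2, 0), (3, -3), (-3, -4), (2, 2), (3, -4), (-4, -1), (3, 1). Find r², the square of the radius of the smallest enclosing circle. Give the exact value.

5365/338

The minimum enclosing circle of a finite set is fixed by two of the points (as a diameter) or three (as a circumcircle).
The minimum enclosing circle is determined by three boundary points: (2, 2), (3, -4), (-4, -1).
Their circumcentre is (-1/26, -37/26) with r² = 5365/338.
The farthest remaining point (-3, -4) is at distance² 5209/338 ≤ 5365/338.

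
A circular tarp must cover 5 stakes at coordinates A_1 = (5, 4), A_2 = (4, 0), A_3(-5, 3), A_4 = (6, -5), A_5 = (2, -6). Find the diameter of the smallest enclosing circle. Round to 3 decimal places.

13.601

By Welzl's lemma the MEC is supported by two points (diametrically opposite) or three points (on a circumcircle).
The farthest pair is A_3–A_4 with squared distance 185. The circle on this segment as diameter has centre (0.5, -1) and r² = 185/4 = 46.25.
Check A_1: distance² to centre = 45.25 ≤ 46.25, so it lies inside.
All remaining points lie in this disk, and no smaller disk contains both endpoints, so this is the minimum enclosing circle.
Diameter = 2r = 2√(46.25) ≈ 13.601.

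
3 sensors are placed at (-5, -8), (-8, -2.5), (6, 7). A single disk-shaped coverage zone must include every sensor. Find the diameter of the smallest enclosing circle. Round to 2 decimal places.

18.60

Call the three points A, B, C in the order given.
Side lengths²: AB² = 39.25, AC² = 346, BC² = 286.25.
Since AC² = 346 ≥ 286.25 + 39.25 = 325.5, the angle opposite AC is not acute, so the smallest enclosing circle has AC as diameter.
Centre = midpoint of AC = (0.5, -0.5), r² = 346/4 = 86.5.
Diameter = 2r = 2√(86.5) ≈ 18.60.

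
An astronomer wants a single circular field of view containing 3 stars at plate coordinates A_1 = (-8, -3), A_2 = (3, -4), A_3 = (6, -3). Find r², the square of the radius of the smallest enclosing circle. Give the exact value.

Side lengths²: A_1A_2² = 122, A_1A_3² = 196, A_2A_3² = 10.
Since A_1A_3² = 196 ≥ 122 + 10 = 132, the angle opposite A_1A_3 is not acute, so the smallest enclosing circle has A_1A_3 as diameter.
Centre = midpoint of A_1A_3 = (-1, -3), r² = 196/4 = 49.

49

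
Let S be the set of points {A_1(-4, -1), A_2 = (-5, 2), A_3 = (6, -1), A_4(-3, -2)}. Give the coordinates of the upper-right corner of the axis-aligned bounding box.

x-range [-5, 6], y-range [-2, 2].
The upper-right corner is (6, 2).

(6, 2)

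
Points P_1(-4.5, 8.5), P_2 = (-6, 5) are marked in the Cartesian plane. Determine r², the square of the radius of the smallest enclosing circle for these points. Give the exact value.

3.625

The smallest circle enclosing two points has them as diameter endpoints.
Centre = midpoint = (-5.25, 6.75); r² = |P_1P_2|²/4 = 14.5/4 = 3.625.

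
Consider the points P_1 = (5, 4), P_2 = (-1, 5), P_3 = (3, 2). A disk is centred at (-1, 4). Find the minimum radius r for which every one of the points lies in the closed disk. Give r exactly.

6

The required radius is the distance from (-1, 4) to the farthest point.
Squared distances: 36, 1, 20.
Maximum is 36, attained at P_1.
r = √36 = 6.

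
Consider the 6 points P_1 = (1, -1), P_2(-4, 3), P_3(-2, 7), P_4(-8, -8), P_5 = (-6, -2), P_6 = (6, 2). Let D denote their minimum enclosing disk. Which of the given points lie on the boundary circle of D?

P_3, P_4, P_6

The minimum enclosing circle of a finite set is fixed by two of the points (as a diameter) or three (as a circumcircle).
The minimum enclosing circle is determined by three boundary points: P_3, P_4, P_6.
Their circumcentre is (-1.9, -1.74) with r² = 76.3976.
The farthest remaining point P_2 is at distance² 26.8776 ≤ 76.3976.
The points at distance exactly r from the centre are P_3, P_4, P_6 — 3 points.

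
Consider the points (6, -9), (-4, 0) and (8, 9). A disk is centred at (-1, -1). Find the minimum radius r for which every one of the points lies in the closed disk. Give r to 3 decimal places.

13.454

The required radius is the distance from (-1, -1) to the farthest point.
Squared distances: 113, 10, 181.
Maximum is 181, attained at (8, 9).
r = √181 ≈ 13.454.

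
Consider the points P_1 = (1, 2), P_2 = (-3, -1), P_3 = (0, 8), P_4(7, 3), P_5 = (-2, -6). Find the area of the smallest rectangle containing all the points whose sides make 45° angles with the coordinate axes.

In coordinates u = x + y, v = x − y the rectangle is axis-aligned; the map (x,y)→(u,v) scales areas by 2.
u-values: 3, -4, 8, 10, -8; range = 10 − (-8) = 18.
v-values: -1, -2, -8, 4, 4; range = 4 − (-8) = 12.
Area = (18 × 12) / 2 = 108.

108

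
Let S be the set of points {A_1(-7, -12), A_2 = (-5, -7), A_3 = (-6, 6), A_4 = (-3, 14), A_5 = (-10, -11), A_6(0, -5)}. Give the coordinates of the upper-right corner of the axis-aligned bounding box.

x-range [-10, 0], y-range [-12, 14].
The upper-right corner is (0, 14).

(0, 14)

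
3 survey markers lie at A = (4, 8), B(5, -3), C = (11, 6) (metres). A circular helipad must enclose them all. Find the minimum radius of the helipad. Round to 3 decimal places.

Side lengths²: AB² = 122, AC² = 53, BC² = 117.
Since AB² = 122 < 117 + 53 = 170, the triangle is acute, so the smallest enclosing circle is the circumcircle.
Circumcentre = (6.26, 2.66), r² = 33.6232.
r = √(33.6232) ≈ 5.799.

5.799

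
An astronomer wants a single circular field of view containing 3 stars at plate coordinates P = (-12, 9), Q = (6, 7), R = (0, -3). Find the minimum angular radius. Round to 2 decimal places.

9.33

Side lengths²: PQ² = 328, PR² = 288, QR² = 136.
Since PQ² = 328 < 288 + 136 = 424, the triangle is acute, so the smallest enclosing circle is the circumcircle.
Circumcentre = (-3.25, 5.75), r² = 87.125.
r = √(87.125) ≈ 9.33.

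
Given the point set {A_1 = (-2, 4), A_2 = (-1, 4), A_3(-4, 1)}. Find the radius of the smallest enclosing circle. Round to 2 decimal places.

Side lengths²: A_1A_2² = 1, A_1A_3² = 13, A_2A_3² = 18.
Since A_2A_3² = 18 ≥ 13 + 1 = 14, the angle opposite A_2A_3 is not acute, so the smallest enclosing circle has A_2A_3 as diameter.
Centre = midpoint of A_2A_3 = (-2.5, 2.5), r² = 18/4 = 4.5.
r = √(4.5) ≈ 2.12.

2.12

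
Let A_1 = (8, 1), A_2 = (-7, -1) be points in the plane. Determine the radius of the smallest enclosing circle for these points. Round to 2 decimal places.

7.57

The smallest circle enclosing two points has them as diameter endpoints.
Centre = midpoint = (0.5, 0); r² = |A_1A_2|²/4 = 229/4 = 57.25.
r = √(57.25) ≈ 7.57.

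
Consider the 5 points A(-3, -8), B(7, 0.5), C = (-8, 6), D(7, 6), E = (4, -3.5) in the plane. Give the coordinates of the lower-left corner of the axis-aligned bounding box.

x-range [-8, 7], y-range [-8, 6].
The lower-left corner is (-8, -8).

(-8, -8)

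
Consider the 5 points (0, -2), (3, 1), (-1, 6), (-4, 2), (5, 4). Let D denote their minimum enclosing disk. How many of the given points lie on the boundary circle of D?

3

A smallest enclosing disk is always determined by at most three of the input points on its boundary.
The minimum enclosing circle is determined by three boundary points: (0, -2), (-4, 2), (5, 4).
Their circumcentre is (13/22, 57/22) with r² = 5185/242.
The farthest remaining point (-1, 6) is at distance² 3425/242 ≤ 5185/242.
The points at distance exactly r from the centre are (0, -2), (-4, 2), (5, 4) — 3 points.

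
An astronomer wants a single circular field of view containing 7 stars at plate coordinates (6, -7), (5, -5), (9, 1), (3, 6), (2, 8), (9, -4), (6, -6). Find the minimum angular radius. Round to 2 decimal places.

7.76

A smallest enclosing disk is always determined by at most three of the input points on its boundary.
The farthest pair is (6, -7)–(2, 8) with squared distance 241. The circle on this segment as diameter has centre (4, 0.5) and r² = 241/4 = 60.25.
Check (5, -5): distance² to centre = 31.25 ≤ 60.25, so it lies inside.
All remaining points lie in this disk, and no smaller disk contains both endpoints, so this is the minimum enclosing circle.
r = √(60.25) ≈ 7.76.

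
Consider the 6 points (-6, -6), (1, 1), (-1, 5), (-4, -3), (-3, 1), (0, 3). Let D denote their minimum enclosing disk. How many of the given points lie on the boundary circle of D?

A smallest enclosing disk is always determined by at most three of the input points on its boundary.
The farthest pair is (-6, -6)–(-1, 5) with squared distance 146. The circle on this segment as diameter has centre (-3.5, -0.5) and r² = 146/4 = 36.5.
Check (1, 1): distance² to centre = 22.5 ≤ 36.5, so it lies inside.
All remaining points lie in this disk, and no smaller disk contains both endpoints, so this is the minimum enclosing circle.
The points at distance exactly r from the centre are (-6, -6), (-1, 5) — 2 points.

2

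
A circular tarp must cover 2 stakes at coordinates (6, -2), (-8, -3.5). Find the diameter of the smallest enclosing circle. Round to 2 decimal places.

The smallest circle enclosing two points has them as diameter endpoints.
Centre = midpoint = (-1, -2.75); r² = |(6, -2)−(-8, -3.5)|²/4 = 198.25/4 = 49.5625.
Diameter = 2r = 2√(49.5625) ≈ 14.08.

14.08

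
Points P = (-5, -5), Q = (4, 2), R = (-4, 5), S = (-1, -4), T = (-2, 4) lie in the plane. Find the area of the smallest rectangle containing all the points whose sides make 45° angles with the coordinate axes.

In coordinates u = x + y, v = x − y the rectangle is axis-aligned; the map (x,y)→(u,v) scales areas by 2.
u-values: -10, 6, 1, -5, 2; range = 6 − (-10) = 16.
v-values: 0, 2, -9, 3, -6; range = 3 − (-9) = 12.
Area = (16 × 12) / 2 = 96.

96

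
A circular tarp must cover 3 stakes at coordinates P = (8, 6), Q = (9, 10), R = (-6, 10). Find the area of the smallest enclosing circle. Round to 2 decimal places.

176.91

Side lengths²: PQ² = 17, PR² = 212, QR² = 225.
Since QR² = 225 < 212 + 17 = 229, the triangle is acute, so the smallest enclosing circle is the circumcircle.
Circumcentre = (1.5, 9.75), r² = 56.3125.
Area = π·r² = π·56.3125 ≈ 176.91.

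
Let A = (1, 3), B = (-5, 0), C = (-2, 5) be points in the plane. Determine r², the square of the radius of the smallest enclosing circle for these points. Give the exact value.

1105/98

Side lengths²: AB² = 45, AC² = 13, BC² = 34.
Since AB² = 45 < 34 + 13 = 47, the triangle is acute, so the smallest enclosing circle is the circumcircle.
Circumcentre = (-29/14, 23/14), r² = 1105/98.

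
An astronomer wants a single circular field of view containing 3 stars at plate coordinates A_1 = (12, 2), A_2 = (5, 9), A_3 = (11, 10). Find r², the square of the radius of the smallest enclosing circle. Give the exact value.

Side lengths²: A_1A_2² = 98, A_1A_3² = 65, A_2A_3² = 37.
Since A_1A_2² = 98 < 65 + 37 = 102, the triangle is acute, so the smallest enclosing circle is the circumcircle.
Circumcentre = (121/14, 79/14), r² = 2405/98.

2405/98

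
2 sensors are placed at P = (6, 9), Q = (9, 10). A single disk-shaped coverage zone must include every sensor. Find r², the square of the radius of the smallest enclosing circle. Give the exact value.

The smallest circle enclosing two points has them as diameter endpoints.
Centre = midpoint = (7.5, 9.5); r² = |PQ|²/4 = 10/4 = 2.5.

2.5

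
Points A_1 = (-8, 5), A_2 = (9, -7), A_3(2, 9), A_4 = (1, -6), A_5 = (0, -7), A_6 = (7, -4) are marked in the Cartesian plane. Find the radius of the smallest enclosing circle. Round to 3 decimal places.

By Welzl's lemma the MEC is supported by two points (diametrically opposite) or three points (on a circumcircle).
The farthest pair is A_1–A_2 with squared distance 433. The circle on this segment as diameter has centre (0.5, -1) and r² = 433/4 = 108.25.
Check A_3: distance² to centre = 102.25 ≤ 108.25, so it lies inside.
All remaining points lie in this disk, and no smaller disk contains both endpoints, so this is the minimum enclosing circle.
r = √(108.25) ≈ 10.404.

10.404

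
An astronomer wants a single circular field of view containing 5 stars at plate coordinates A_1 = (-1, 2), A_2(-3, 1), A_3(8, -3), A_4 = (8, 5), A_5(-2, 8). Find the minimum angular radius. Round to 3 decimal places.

The minimum enclosing circle of a finite set is fixed by two of the points (as a diameter) or three (as a circumcircle).
The farthest pair is A_3–A_5 with squared distance 221. The circle on this segment as diameter has centre (3, 2.5) and r² = 221/4 = 55.25.
Check A_1: distance² to centre = 16.25 ≤ 55.25, so it lies inside.
All remaining points lie in this disk, and no smaller disk contains both endpoints, so this is the minimum enclosing circle.
r = √(55.25) ≈ 7.433.

7.433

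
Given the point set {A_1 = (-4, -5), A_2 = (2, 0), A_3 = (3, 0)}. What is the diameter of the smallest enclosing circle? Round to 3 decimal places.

8.602

Side lengths²: A_1A_2² = 61, A_1A_3² = 74, A_2A_3² = 1.
Since A_1A_3² = 74 ≥ 61 + 1 = 62, the angle opposite A_1A_3 is not acute, so the smallest enclosing circle has A_1A_3 as diameter.
Centre = midpoint of A_1A_3 = (-0.5, -2.5), r² = 74/4 = 18.5.
Diameter = 2r = 2√(18.5) ≈ 8.602.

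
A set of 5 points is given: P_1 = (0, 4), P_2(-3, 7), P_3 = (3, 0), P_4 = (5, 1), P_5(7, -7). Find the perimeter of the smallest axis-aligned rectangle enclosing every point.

48

Width = max x − min x = 7 − (-3) = 10.
Height = max y − min y = 7 − (-7) = 14.
Perimeter = 2(10 + 14) = 48.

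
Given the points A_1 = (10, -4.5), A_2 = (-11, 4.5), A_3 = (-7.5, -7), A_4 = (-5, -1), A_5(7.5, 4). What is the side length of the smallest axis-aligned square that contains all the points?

The bounding box has width 21 and height 11.5.
An axis-aligned square enclosing the set must have side ≥ max(width, height).
So the minimum side is max(21, 11.5) = 21.

21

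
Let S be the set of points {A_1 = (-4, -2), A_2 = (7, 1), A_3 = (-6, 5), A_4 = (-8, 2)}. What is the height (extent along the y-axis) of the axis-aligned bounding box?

max y = 5, min y = -2, so height = 7.

7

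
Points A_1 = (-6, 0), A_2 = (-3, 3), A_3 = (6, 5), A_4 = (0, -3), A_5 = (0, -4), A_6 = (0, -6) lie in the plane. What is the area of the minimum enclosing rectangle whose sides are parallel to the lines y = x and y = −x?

In coordinates u = x + y, v = x − y the rectangle is axis-aligned; the map (x,y)→(u,v) scales areas by 2.
u-values: -6, 0, 11, -3, -4, -6; range = 11 − (-6) = 17.
v-values: -6, -6, 1, 3, 4, 6; range = 6 − (-6) = 12.
Area = (17 × 12) / 2 = 102.

102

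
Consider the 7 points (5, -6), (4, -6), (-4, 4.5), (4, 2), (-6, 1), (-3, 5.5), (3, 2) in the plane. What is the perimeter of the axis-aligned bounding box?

Width = max x − min x = 5 − (-6) = 11.
Height = max y − min y = 5.5 − (-6) = 11.5.
Perimeter = 2(11 + 11.5) = 45.

45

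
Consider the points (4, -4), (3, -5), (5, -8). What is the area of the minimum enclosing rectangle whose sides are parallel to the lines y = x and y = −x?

In coordinates u = x + y, v = x − y the rectangle is axis-aligned; the map (x,y)→(u,v) scales areas by 2.
u-values: 0, -2, -3; range = 0 − (-3) = 3.
v-values: 8, 8, 13; range = 13 − 8 = 5.
Area = (3 × 5) / 2 = 7.5.

7.5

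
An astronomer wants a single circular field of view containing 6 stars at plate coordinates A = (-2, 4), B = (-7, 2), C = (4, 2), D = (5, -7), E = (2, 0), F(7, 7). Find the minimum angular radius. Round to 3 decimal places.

The minimum enclosing circle of a finite set is fixed by two of the points (as a diameter) or three (as a circumcircle).
The minimum enclosing circle is determined by three boundary points: B, D, F.
Their circumcentre is (85/62, 41/62) with r² = 138125/1922.
The farthest remaining point A is at distance² 43265/1922 ≤ 138125/1922.
r = √(138125/1922) ≈ 8.477.

8.477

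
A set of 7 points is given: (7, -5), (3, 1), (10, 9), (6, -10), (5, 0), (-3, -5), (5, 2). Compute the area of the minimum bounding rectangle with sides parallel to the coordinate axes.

247

x ranges over [-3, 10], width 13.
y ranges over [-10, 9], height 19.
Area = 13 × 19 = 247.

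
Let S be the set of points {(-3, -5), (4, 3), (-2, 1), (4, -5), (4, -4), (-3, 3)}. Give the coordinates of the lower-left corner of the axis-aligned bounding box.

x-range [-3, 4], y-range [-5, 3].
The lower-left corner is (-3, -5).

(-3, -5)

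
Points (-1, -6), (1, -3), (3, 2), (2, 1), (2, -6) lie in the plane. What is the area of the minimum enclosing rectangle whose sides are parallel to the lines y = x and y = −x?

In coordinates u = x + y, v = x − y the rectangle is axis-aligned; the map (x,y)→(u,v) scales areas by 2.
u-values: -7, -2, 5, 3, -4; range = 5 − (-7) = 12.
v-values: 5, 4, 1, 1, 8; range = 8 − 1 = 7.
Area = (12 × 7) / 2 = 42.

42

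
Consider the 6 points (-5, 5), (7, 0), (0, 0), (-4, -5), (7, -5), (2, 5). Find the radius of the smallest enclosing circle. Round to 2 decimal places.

7.81

The farthest pair is (-5, 5)–(7, -5) with squared distance 244. The circle on this segment as diameter has centre (1, 0) and r² = 244/4 = 61.
Check (7, 0): distance² to centre = 36 ≤ 61, so it lies inside.
All remaining points lie in this disk, and no smaller disk contains both endpoints, so this is the minimum enclosing circle.
r = √61 ≈ 7.81.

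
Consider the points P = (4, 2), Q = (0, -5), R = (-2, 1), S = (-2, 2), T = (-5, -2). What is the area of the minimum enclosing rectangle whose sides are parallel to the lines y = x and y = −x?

In coordinates u = x + y, v = x − y the rectangle is axis-aligned; the map (x,y)→(u,v) scales areas by 2.
u-values: 6, -5, -1, 0, -7; range = 6 − (-7) = 13.
v-values: 2, 5, -3, -4, -3; range = 5 − (-4) = 9.
Area = (13 × 9) / 2 = 58.5.

58.5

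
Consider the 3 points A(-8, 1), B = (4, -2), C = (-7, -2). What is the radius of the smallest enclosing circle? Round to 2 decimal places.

Side lengths²: AB² = 153, AC² = 10, BC² = 121.
Since AB² = 153 ≥ 121 + 10 = 131, the angle opposite AB is not acute, so the smallest enclosing circle has AB as diameter.
Centre = midpoint of AB = (-2, -0.5), r² = 153/4 = 38.25.
r = √(38.25) ≈ 6.18.

6.18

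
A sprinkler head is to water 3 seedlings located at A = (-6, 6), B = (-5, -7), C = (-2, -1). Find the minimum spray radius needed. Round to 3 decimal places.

Side lengths²: AB² = 170, AC² = 65, BC² = 45.
Since AB² = 170 ≥ 65 + 45 = 110, the angle opposite AB is not acute, so the smallest enclosing circle has AB as diameter.
Centre = midpoint of AB = (-5.5, -0.5), r² = 170/4 = 42.5.
r = √(42.5) ≈ 6.519.

6.519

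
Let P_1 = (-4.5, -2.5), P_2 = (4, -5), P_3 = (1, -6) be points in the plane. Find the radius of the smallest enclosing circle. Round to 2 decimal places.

4.43

Side lengths²: P_1P_2² = 78.5, P_1P_3² = 42.5, P_2P_3² = 10.
Since P_1P_2² = 78.5 ≥ 42.5 + 10 = 52.5, the angle opposite P_1P_2 is not acute, so the smallest enclosing circle has P_1P_2 as diameter.
Centre = midpoint of P_1P_2 = (-0.25, -3.75), r² = 78.5/4 = 19.625.
r = √(19.625) ≈ 4.43.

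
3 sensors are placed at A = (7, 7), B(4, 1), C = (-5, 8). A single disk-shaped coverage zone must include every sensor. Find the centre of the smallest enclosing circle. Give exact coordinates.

Side lengths²: AB² = 45, AC² = 145, BC² = 130.
Since AC² = 145 < 130 + 45 = 175, the triangle is acute, so the smallest enclosing circle is the circumcircle.
Circumcentre = (0.9, 6.3), r² = 37.7.
Centre = (0.9, 6.3).

(0.9, 6.3)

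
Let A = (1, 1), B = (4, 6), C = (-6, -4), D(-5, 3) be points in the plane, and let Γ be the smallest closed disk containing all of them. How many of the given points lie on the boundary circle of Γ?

A smallest enclosing disk is always determined by at most three of the input points on its boundary.
The farthest pair is B–C with squared distance 200. The circle on this segment as diameter has centre (-1, 1) and r² = 200/4 = 50.
Check A: distance² to centre = 4 ≤ 50, so it lies inside.
All remaining points lie in this disk, and no smaller disk contains both endpoints, so this is the minimum enclosing circle.
The points at distance exactly r from the centre are B, C — 2 points.

2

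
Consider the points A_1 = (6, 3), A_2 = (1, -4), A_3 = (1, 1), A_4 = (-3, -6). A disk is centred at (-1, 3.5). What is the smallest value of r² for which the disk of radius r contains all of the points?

94.25

The required radius is the distance from (-1, 3.5) to the farthest point.
Squared distances: 49.25, 60.25, 10.25, 94.25.
Maximum is 94.25, attained at A_4.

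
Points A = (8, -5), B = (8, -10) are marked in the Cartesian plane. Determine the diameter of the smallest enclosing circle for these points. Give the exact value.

5

The smallest circle enclosing two points has them as diameter endpoints.
Centre = midpoint = (8, -7.5); r² = |AB|²/4 = 25/4 = 6.25.
Diameter = 2r = 2√(6.25) = 5.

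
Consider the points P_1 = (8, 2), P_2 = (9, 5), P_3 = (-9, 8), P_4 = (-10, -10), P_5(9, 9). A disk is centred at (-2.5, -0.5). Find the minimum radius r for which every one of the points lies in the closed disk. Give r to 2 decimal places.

14.92

The required radius is the distance from (-2.5, -0.5) to the farthest point.
Squared distances: 116.5, 162.5, 114.5, 146.5, 222.5.
Maximum is 222.5, attained at P_5.
r = √(222.5) ≈ 14.92.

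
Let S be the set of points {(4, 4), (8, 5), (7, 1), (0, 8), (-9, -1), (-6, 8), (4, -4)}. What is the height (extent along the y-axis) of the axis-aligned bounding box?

12

max y = 8, min y = -4, so height = 12.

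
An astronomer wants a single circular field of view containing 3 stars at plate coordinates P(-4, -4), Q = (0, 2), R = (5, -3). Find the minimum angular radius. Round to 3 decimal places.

4.617

Side lengths²: PQ² = 52, PR² = 82, QR² = 50.
Since PR² = 82 < 52 + 50 = 102, the triangle is acute, so the smallest enclosing circle is the circumcircle.
Circumcentre = (0.4, -2.6), r² = 21.32.
r = √(21.32) ≈ 4.617.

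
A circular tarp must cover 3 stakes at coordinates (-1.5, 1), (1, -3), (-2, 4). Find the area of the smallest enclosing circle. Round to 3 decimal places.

Call the three points A, B, C in the order given.
Side lengths²: AB² = 22.25, AC² = 9.25, BC² = 58.
Since BC² = 58 ≥ 22.25 + 9.25 = 31.5, the angle opposite BC is not acute, so the smallest enclosing circle has BC as diameter.
Centre = midpoint of BC = (-0.5, 0.5), r² = 58/4 = 14.5.
Area = π·r² = π·14.5 ≈ 45.553.

45.553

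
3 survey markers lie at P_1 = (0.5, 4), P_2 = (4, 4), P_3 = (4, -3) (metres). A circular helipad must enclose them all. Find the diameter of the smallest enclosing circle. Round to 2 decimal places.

7.83

Side lengths²: P_1P_2² = 12.25, P_1P_3² = 61.25, P_2P_3² = 49.
Since P_1P_3² = 61.25 ≥ 49 + 12.25 = 61.25, the angle opposite P_1P_3 is not acute, so the smallest enclosing circle has P_1P_3 as diameter.
Centre = midpoint of P_1P_3 = (2.25, 0.5), r² = 61.25/4 = 15.3125.
Diameter = 2r = 2√(15.3125) ≈ 7.83.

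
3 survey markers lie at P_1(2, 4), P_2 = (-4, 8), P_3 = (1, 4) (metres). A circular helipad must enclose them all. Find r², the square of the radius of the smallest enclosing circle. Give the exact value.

13

Side lengths²: P_1P_2² = 52, P_1P_3² = 1, P_2P_3² = 41.
Since P_1P_2² = 52 ≥ 41 + 1 = 42, the angle opposite P_1P_2 is not acute, so the smallest enclosing circle has P_1P_2 as diameter.
Centre = midpoint of P_1P_2 = (-1, 6), r² = 52/4 = 13.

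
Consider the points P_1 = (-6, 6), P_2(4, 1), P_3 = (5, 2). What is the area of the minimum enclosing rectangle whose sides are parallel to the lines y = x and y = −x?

In coordinates u = x + y, v = x − y the rectangle is axis-aligned; the map (x,y)→(u,v) scales areas by 2.
u-values: 0, 5, 7; range = 7 − 0 = 7.
v-values: -12, 3, 3; range = 3 − (-12) = 15.
Area = (7 × 15) / 2 = 52.5.

52.5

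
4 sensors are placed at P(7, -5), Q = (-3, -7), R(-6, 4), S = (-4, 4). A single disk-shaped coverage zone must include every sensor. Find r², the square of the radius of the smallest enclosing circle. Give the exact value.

62.5

The farthest pair is P–R with squared distance 250. The circle on this segment as diameter has centre (0.5, -0.5) and r² = 250/4 = 62.5.
Check Q: distance² to centre = 54.5 ≤ 62.5, so it lies inside.
All remaining points lie in this disk, and no smaller disk contains both endpoints, so this is the minimum enclosing circle.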